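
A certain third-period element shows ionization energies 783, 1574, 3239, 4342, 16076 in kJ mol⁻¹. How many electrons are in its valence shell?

Look for the largest jump between consecutive ionization energies: IE5/IE4 ≈ 3.7, far larger than any earlier ratio.
That jump marks the point where a core electron is being removed. So the atom has 4 valence electrons.

4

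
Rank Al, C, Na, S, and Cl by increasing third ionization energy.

Al, S, Cl, C, Na

Consider each +2 ion: Al²⁺ still has 1 valence electron; C²⁺ still has 2 valence electrons; Na²⁺ is already 1 electron into the core; S²⁺ still has 4 valence electrons; Cl²⁺ still has 5 valence electrons.
Pulling an electron out of a noble-gas core costs far more than removing a remaining valence electron, so Na sits at the high end of IE_3.
Valence configurations: Al²⁺ [Ne]3s¹, C²⁺ [He]2s², S²⁺ [Ne]3s²3p², Cl²⁺ [Ne]3s²3p³.
The numbers (kJ/mol): Al 2745, C 4620, Na 6910, S 3357, Cl 3822.
Putting it together, IE_3: Al < S < Cl < C < Na.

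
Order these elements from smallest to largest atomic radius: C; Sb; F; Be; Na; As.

Be is in period 2, group 2; C is in period 2, group 14; F is in period 2, group 17; Na is in period 3, group 1; As is in period 4, group 15; Sb is in period 5, group 15.
Atomic radius shrinks across a period as nuclear charge pulls the same shell inward, and grows down a group as new shells are added.
These span different periods and groups, so the two trends combine.
C > F: both are in period 2; the period trend gives C the larger value.
Be > C: Be lies to the left of C in period 2, so the across-period effect alone puts Be larger.
As > Be: the two effects oppose for this pair; the down-group effect wins (121 vs 102 pm).
Sb > As: Sb sits below As in group 15, so the down-group effect alone puts Sb larger.
Na > Sb: period and group pull opposite ways; the across-period shift dominates (155 vs 140 pm).
Approximate values (pm): Be 102, C 75, F 64, Na 155, As 121, Sb 140.
So from smallest to largest: F < C < Be < As < Sb < Na.

F, C, Be, As, Sb, Na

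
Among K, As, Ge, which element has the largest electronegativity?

EN rises left→right (higher Z_eff, smaller atoms) and falls top→bottom (larger, more shielded atoms).
All lie in period 4, so electronegativity increases left to right.
The largest electronegativity among these belongs to As.

As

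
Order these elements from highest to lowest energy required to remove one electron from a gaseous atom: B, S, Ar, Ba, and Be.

Be is in period 2, group 2; B is in period 2, group 13; S is in period 3, group 16; Ar is in period 3, group 18; Ba is in period 6, group 2.
IE₁ increases left→right with effective nuclear charge and decreases top→bottom as the valence shell moves farther out.
Here both period and group differ, so the two effects have to be weighed against each other.
B > Ba: relative to Ba, both the across-period and down-group shifts push B's first ionization energy up.
Be > B: this pair runs against the simple trend — see the exception note.
S > Be: the two effects oppose for this pair; the across-period effect wins (1000 vs 900 kJ/mol).
Ar > S: both are in period 3; the period trend gives Ar the larger value.
Note the exception: Be has a higher first ionization energy than B, contrary to the simple trend — removing B's lone 2p electron is easier than breaking Be's filled 2s².
For reference (kJ/mol): Be 900, B 801, S 1000, Ar 1521, Ba 503.
So from highest to lowest: Ar > S > Be > B > Ba.

Ar, S, Be, B, Ba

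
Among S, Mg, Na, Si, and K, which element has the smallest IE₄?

Si

The fourth ionization energy removes an electron from the +3 ion. For each element: S³⁺ still has 3 valence electrons; Mg³⁺ is already 1 electron into the core; Na³⁺ is already 2 electrons into the core; Si³⁺ still has 1 valence electron; K³⁺ is already 2 electrons into the core.
Breaking into a closed-shell core is much more expensive than removing a leftover valence electron — K, Na and Mg have the largest IE_4 here.
Valence configurations: S³⁺ [Ne]3s²3p¹, Si³⁺ [Ne]3s¹.
Tabulated IE_4 (kJ/mol): S 4556, Mg 10543, Na 9543, Si 4356, K 5877.
Overall IE_4 order: Si < S < K < Na < Mg.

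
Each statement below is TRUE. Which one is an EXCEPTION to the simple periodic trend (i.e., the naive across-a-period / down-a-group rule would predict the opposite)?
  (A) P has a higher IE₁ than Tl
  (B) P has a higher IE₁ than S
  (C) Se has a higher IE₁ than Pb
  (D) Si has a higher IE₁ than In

(B)

The general trend: IE₁ increases across a period and decreases down a group.
(A) P (period 3, group 15) vs Tl (period 6, group 13): the stated order agrees with the simple trend.
(B) P (period 3, group 15) vs S (period 3, group 16): the stated order contradicts the simple trend.
(C) Se (period 4, group 16) vs Pb (period 6, group 14): the stated order agrees with the simple trend.
(D) Si (period 3, group 14) vs In (period 5, group 13): the stated order agrees with the simple trend.
The exception is (B): S (3p⁴) ionizes more easily than half-filled P (3p³) because the paired 3p electron in S is pushed out by e⁻–e⁻ repulsion.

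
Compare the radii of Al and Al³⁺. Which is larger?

Al

Forming Al³⁺ removes 3 electrons from Al. Fewer electrons for the same nuclear charge means less shielding and a higher Z_eff on the remaining electrons, and for main-group metals the entire outer shell is lost.
A cation is smaller than its parent atom: Al³⁺ < Al.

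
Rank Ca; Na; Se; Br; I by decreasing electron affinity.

Na is in period 3, group 1; Ca is in period 4, group 2; Se is in period 4, group 16; Br is in period 4, group 17; I is in period 5, group 17.
Adding an electron releases more energy for atoms nearer the top right (short of the noble gases).
These span different periods and groups, so the two trends combine.
Na > Ca: period and group pull opposite ways; the down-group shift dominates (53 vs 2 kJ/mol).
Se > Na: period and group pull opposite ways; the across-period shift dominates (195 vs 53 kJ/mol).
I > Se: period and group pull opposite ways; the across-period shift dominates (295 vs 195 kJ/mol).
Br > I: Br sits above I in group 17, so the down-group effect alone puts Br higher.
Tabulated electron affinity (kJ/mol): Na 53, Ca 2, Se 195, Br 325, I 295.
So from highest to lowest: Br > I > Se > Na > Ca.

Br > I > Se > Na > Ca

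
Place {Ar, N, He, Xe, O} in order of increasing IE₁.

He is in period 1, group 18; N is in period 2, group 15; O is in period 2, group 16; Ar is in period 3, group 18; Xe is in period 5, group 18.
Removing the outermost electron gets harder across a period and easier down a group.
These span different periods and groups, so the two trends combine.
O > Xe: the two effects oppose for this pair; the down-group effect wins (1314 vs 1170 kJ/mol).
N > O: this pair runs against the simple trend — see the exception note.
Ar > N: the two effects oppose for this pair; the across-period effect wins (1521 vs 1402 kJ/mol).
He > Ar: He sits above Ar in group 18, so the down-group effect alone puts He higher.
Note the exception: N has a higher first ionization energy than O, contrary to the simple trend — pairing an electron in O's 2p⁴ costs repulsion energy, so O ionizes more easily than half-filled N (2p³).
Tabulated first ionization energy (kJ/mol): He 2372, N 1402, O 1314, Ar 1521, Xe 1170.
So from lowest to highest: Xe < O < N < Ar < He.

Xe < O < N < Ar < He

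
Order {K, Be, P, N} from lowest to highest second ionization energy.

Be < P < N < K

Consider each +1 ion: K⁺ is the bare [Ar] core; Be⁺ still has 1 valence electron; P⁺ still has 4 valence electrons; N⁺ still has 4 valence electrons.
Pulling an electron out of a noble-gas core costs far more than removing a remaining valence electron, so K sits at the high end of IE_2.
Valence configurations: Be⁺ [He]2s¹, P⁺ [Ne]3s²3p², N⁺ [He]2s²2p².
The numbers (kJ/mol): K 3052, Be 1757, P 1907, N 2856.
Hence IE_2: Be < P < N < K.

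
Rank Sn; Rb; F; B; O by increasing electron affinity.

B, Rb, Sn, O, F

Atoms with high Z_eff and room in the valence shell (especially the halogens) have the most exothermic electron affinities.
Here both period and group differ, so the two effects have to be weighed against each other.
Rb > B: this pair runs against the simple trend — see the exception note.
Sn > Rb: both are in period 5; the period trend gives Sn the larger value.
O > Sn: relative to Sn, both the across-period and down-group shifts push O's electron affinity up.
F > O: both are in period 2; the period trend gives F the larger value.
Note the exception: Rb has a higher electron affinity than B, contrary to the simple trend — B's ns²np¹ configuration gives only a small electron affinity — the sparsely filled np subshell binds an added electron weakly.
Approximate values (kJ/mol): B 27, O 141, F 328, Rb 47, Sn 107.
So from lowest to highest: B < Rb < Sn < O < F.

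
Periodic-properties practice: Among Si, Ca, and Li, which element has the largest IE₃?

Consider each +2 ion: Si²⁺ still has 2 valence electrons; Ca²⁺ is the bare [Ar] core; Li²⁺ is already 1 electron into the core.
Pulling an electron out of a noble-gas core costs far more than removing a remaining valence electron, so Ca and Li sit at the high end of IE_3.
The numbers (kJ/mol): Si 3232, Ca 4912, Li 11815.
Overall IE_3 order: Si < Ca < Li.

Li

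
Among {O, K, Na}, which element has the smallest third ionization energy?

K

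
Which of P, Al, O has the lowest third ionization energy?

After 2 electrons have been removed, what remains? P²⁺ still has 3 valence electrons; Al²⁺ still has 1 valence electron; O²⁺ still has 4 valence electrons.
All are still removing valence electrons, so compare the +2 ions as you would atoms: IE_3 generally rises across a period (higher Z_eff) and falls down a group (larger shell), subject to the usual subshell exceptions.
Valence configurations: P²⁺ [Ne]3s²3p¹, Al²⁺ [Ne]3s¹, O²⁺ [He]2s²2p².
The numbers (kJ/mol): P 2914, Al 2745, O 5300.
So the third ionization energies run Al < P < O.

Al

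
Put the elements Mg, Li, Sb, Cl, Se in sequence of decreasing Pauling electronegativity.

Li is in period 2, group 1; Mg is in period 3, group 2; Cl is in period 3, group 17; Se is in period 4, group 16; Sb is in period 5, group 15.
EN rises left→right (higher Z_eff, smaller atoms) and falls top→bottom (larger, more shielded atoms).
Neither a single period nor a single group — weigh both effects.
Mg > Li: period and group pull opposite ways; the across-period shift dominates (1.31 vs 0.98).
Sb > Mg: period and group pull opposite ways; the across-period shift dominates (2.05 vs 1.31).
Se > Sb: both effects reinforce here, so Se is clearly the higher of the two.
Cl > Se: relative to Se, both the across-period and down-group shifts push Cl's electronegativity up.
For reference (Pauling): Li 0.98, Mg 1.31, Cl 3.16, Se 2.55, Sb 2.05.
So from highest to lowest: Cl > Se > Sb > Mg > Li.

Cl > Se > Sb > Mg > Li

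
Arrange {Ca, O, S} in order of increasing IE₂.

Ca < S < O

IE_2 is the cost of taking one more electron from the +1 cation: Ca⁺ still has 1 valence electron; O⁺ still has 5 valence electrons; S⁺ still has 5 valence electrons.
All are still removing valence electrons, so compare the +1 ions as you would atoms: IE_2 generally rises across a period (higher Z_eff) and falls down a group (larger shell), subject to the usual subshell exceptions.
Valence configurations: Ca⁺ [Ar]4s¹, O⁺ [He]2s²2p³, S⁺ [Ne]3s²3p³.
Tabulated IE_2 (kJ/mol): Ca 1145, O 3388, S 2252.
Overall IE_2 order: Ca < S < O.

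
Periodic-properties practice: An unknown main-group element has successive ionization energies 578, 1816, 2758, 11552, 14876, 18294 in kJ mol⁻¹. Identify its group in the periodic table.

Look for the largest jump between consecutive ionization energies: IE4/IE3 ≈ 4.2, far larger than any earlier ratio.
That jump marks the point where a core electron is being removed. So the atom has 3 valence electrons.
A main-group element with 3 valence electrons is in group 13.

Group 13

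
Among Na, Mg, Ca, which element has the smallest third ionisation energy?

After 2 electrons have been removed, what remains? Na²⁺ is already 1 electron into the core; Mg²⁺ is the bare [Ne] core; Ca²⁺ is the bare [Ar] core.
All of these are removing an electron from a noble-gas core or deeper; the smaller core (lower principal quantum number) is held far more tightly, and within a period the higher nuclear charge binds the same core more tightly.
Approximate IE_3 values (kJ/mol): Na 6910, Mg 7733, Ca 4912.
Hence IE_3: Ca < Na < Mg.

Ca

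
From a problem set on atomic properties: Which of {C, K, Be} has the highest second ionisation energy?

K

IE_2 is the cost of taking one more electron from the +1 cation: C⁺ still has 3 valence electrons; K⁺ is the bare [Ar] core; Be⁺ still has 1 valence electron.
Core electrons are held far more tightly than valence electrons, so K tops the IE_2 order.
Valence configurations: C⁺ [He]2s²2p¹, Be⁺ [He]2s¹.
Approximate IE_2 values (kJ/mol): C 2353, K 3052, Be 1757.
Putting it together, IE_2: Be < C < K.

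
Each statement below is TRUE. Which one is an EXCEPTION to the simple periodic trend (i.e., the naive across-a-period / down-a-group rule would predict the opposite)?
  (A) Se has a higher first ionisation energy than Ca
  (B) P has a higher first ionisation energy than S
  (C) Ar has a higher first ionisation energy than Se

(B)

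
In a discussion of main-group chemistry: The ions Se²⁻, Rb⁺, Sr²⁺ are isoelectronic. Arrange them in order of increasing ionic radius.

Sr²⁺ < Rb⁺ < Se²⁻

All of these have 36 electrons, so size is governed by nuclear charge alone: the more protons, the stronger the pull on the same electron cloud, and the smaller the ion.
Nuclear charges: Sr²⁺ (Z=38), Rb⁺ (Z=37), Se²⁻ (Z=34).
Smallest to largest: Sr²⁺ < Rb⁺ < Se²⁻.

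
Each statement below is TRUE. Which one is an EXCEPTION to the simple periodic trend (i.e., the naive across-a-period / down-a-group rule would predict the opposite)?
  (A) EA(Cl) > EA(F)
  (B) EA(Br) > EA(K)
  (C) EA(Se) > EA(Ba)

(A)

The general trend: electron affinity increases across a period and decreases down a group.
(A) Cl (period 3, group 17) vs F (period 2, group 17): the stated order contradicts the simple trend.
(B) Br (period 4, group 17) vs K (period 4, group 1): the stated order agrees with the simple trend.
(C) Se (period 4, group 16) vs Ba (period 6, group 2): the stated order agrees with the simple trend.
The exception is (A): F's small 2p subshell makes the incoming electron feel strong e⁻–e⁻ repulsion, so Cl actually releases more energy on gaining an electron.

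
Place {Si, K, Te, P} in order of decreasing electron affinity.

Te, Si, P, K

Si is in period 3, group 14; P is in period 3, group 15; K is in period 4, group 1; Te is in period 5, group 16.
Atoms with high Z_eff and room in the valence shell (especially the halogens) have the most exothermic electron affinities.
Neither a single period nor a single group — weigh both effects.
P > K: both effects reinforce here, so P is clearly the higher of the two.
Si > P: this pair runs against the simple trend — see the exception note.
Te > Si: the two effects oppose for this pair; the across-period effect wins (190 vs 134 kJ/mol).
Note the exception: Si has a higher electron affinity than P, contrary to the simple trend — adding an electron to P's half-filled 3p³ is unfavourable, so Si (3p²) has the more exothermic EA.
Approximate values (kJ/mol): Si 134, P 72, K 48, Te 190.
So from highest to lowest: Te > Si > P > K.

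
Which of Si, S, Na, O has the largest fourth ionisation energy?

Na

After 3 electrons have been removed, what remains? Si³⁺ still has 1 valence electron; S³⁺ still has 3 valence electrons; Na³⁺ is already 2 electrons into the core; O³⁺ still has 3 valence electrons.
Pulling an electron out of a noble-gas core costs far more than removing a remaining valence electron, so Na sits at the high end of IE_4.
Valence configurations: Si³⁺ [Ne]3s¹, S³⁺ [Ne]3s²3p¹, O³⁺ [He]2s²2p¹.
Approximate IE_4 values (kJ/mol): Si 4356, S 4556, Na 9543, O 7469.
Hence IE_4: Si < S < O < Na.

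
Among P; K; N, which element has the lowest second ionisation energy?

After 1 electron has been removed, what remains? P⁺ still has 4 valence electrons; K⁺ is the bare [Ar] core; N⁺ still has 4 valence electrons.
Core electrons are held far more tightly than valence electrons, so K tops the IE_2 order.
Valence configurations: P⁺ [Ne]3s²3p², N⁺ [He]2s²2p².
Approximate IE_2 values (kJ/mol): P 1907, K 3052, N 2856.
Hence IE_2: P < N < K.

P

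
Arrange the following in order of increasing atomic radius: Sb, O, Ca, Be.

Be is in period 2, group 2; O is in period 2, group 16; Ca is in period 4, group 2; Sb is in period 5, group 15.
Moving right in a period, electrons are added to the same shell under a stronger nuclear pull, so atoms get smaller; moving down, a new shell is opened and atoms get larger.
Here both period and group differ, so the two effects have to be weighed against each other.
Be > O: Be lies to the left of O in period 2, so the across-period effect alone puts Be larger.
Sb > Be: the two effects oppose for this pair; the down-group effect wins (140 vs 102 pm).
Ca > Sb: the two effects oppose for this pair; the across-period effect wins (171 vs 140 pm).
Approximate values (pm): Be 102, O 63, Ca 171, Sb 140.
So from smallest to largest: O < Be < Sb < Ca.

O < Be < Sb < Ca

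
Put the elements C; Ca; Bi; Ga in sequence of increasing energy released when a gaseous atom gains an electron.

C is in period 2, group 14; Ca is in period 4, group 2; Ga is in period 4, group 13; Bi is in period 6, group 15.
Adding an electron releases more energy for atoms nearer the top right (short of the noble gases).
Neither a single period nor a single group — weigh both effects.
Ga > Ca: Ga lies to the right of Ca in period 4, so the across-period effect alone puts Ga higher.
Bi > Ga: the two effects oppose for this pair; the across-period effect wins (91 vs 29 kJ/mol).
C > Bi: the two effects oppose for this pair; the down-group effect wins (122 vs 91 kJ/mol).
For reference (kJ/mol): C 122, Ca 2, Ga 29, Bi 91.
So from lowest to highest: Ca < Ga < Bi < C.

Ca, Ga, Bi, C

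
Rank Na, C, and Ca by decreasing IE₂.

Consider each +1 ion: Na⁺ is the bare [Ne] core; C⁺ still has 3 valence electrons; Ca⁺ still has 1 valence electron.
Core electrons are held far more tightly than valence electrons, so Na tops the IE_2 order.
Valence configurations: C⁺ [He]2s²2p¹, Ca⁺ [Ar]4s¹.
Tabulated IE_2 (kJ/mol): Na 4562, C 2353, Ca 1145.
Putting it together, IE_2: Ca < C < Na.

Na, C, Ca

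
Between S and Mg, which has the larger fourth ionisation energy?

Mg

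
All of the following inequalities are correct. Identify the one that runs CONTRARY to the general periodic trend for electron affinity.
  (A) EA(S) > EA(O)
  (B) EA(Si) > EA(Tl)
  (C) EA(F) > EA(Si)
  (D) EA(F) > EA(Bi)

(A)

The general trend: electron affinity increases across a period and decreases down a group.
(A) S (period 3, group 16) vs O (period 2, group 16): the stated order contradicts the simple trend.
(B) Si (period 3, group 14) vs Tl (period 6, group 13): the stated order agrees with the simple trend.
(C) F (period 2, group 17) vs Si (period 3, group 14): the stated order agrees with the simple trend.
(D) F (period 2, group 17) vs Bi (period 6, group 15): the stated order agrees with the simple trend.
The exception is (A): the compact 2p subshell of O repels the added electron more than S's larger 3p does.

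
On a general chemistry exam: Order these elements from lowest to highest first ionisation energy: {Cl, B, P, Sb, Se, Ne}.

B < Sb < Se < P < Cl < Ne

B is in period 2, group 13; Ne is in period 2, group 18; P is in period 3, group 15; Cl is in period 3, group 17; Se is in period 4, group 16; Sb is in period 5, group 15.
IE₁ increases left→right with effective nuclear charge and decreases top→bottom as the valence shell moves farther out.
These span different periods and groups, so the two trends combine.
Sb > B: period and group pull opposite ways; the across-period shift dominates (831 vs 801 kJ/mol).
Se > Sb: both effects reinforce here, so Se is clearly the higher of the two.
P > Se: period and group pull opposite ways; the down-group shift dominates (1012 vs 941 kJ/mol).
Cl > P: both are in period 3; the period trend gives Cl the larger value.
Ne > Cl: both effects reinforce here, so Ne is clearly the higher of the two.
Tabulated first ionization energy (kJ/mol): B 801, Ne 2081, P 1012, Cl 1251, Se 941, Sb 831.
So from lowest to highest: B < Sb < Se < P < Cl < Ne.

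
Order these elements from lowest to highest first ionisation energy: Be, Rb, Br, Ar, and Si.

Rb < Si < Be < Br < Ar

Be is in period 2, group 2; Si is in period 3, group 14; Ar is in period 3, group 18; Br is in period 4, group 17; Rb is in period 5, group 1.
IE₁ increases left→right with effective nuclear charge and decreases top→bottom as the valence shell moves farther out.
These span different periods and groups, so the two trends combine.
Si > Rb: both effects reinforce here, so Si is clearly the higher of the two.
Be > Si: period and group pull opposite ways; the down-group shift dominates (900 vs 786 kJ/mol).
Br > Be: period and group pull opposite ways; the across-period shift dominates (1140 vs 900 kJ/mol).
Ar > Br: relative to Br, both the across-period and down-group shifts push Ar's first ionization energy up.
Tabulated first ionization energy (kJ/mol): Be 900, Si 786, Ar 1521, Br 1140, Rb 403.
So from lowest to highest: Rb < Si < Be < Br < Ar.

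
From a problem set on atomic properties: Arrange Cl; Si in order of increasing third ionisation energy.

Si, Cl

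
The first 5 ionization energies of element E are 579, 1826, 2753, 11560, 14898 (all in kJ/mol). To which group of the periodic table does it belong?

Look for the largest jump between consecutive ionization energies: IE4/IE3 ≈ 4.2, far larger than any earlier ratio.
That jump marks the point where a core electron is being removed. So the atom has 3 valence electrons.
A main-group element with 3 valence electrons is in group 13.

Group 13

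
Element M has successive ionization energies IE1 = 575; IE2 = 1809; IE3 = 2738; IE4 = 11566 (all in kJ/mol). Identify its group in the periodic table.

Look for the largest jump between consecutive ionization energies: IE4/IE3 ≈ 4.2, far larger than any earlier ratio.
That jump marks the point where a core electron is being removed. So the atom has 3 valence electrons.
A main-group element with 3 valence electrons is in group 13.

Group 13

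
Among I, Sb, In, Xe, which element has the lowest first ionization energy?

First ionization energy rises across a period (greater Z_eff holds electrons more tightly) and falls down a group (valence electrons are farther from the nucleus).
All lie in period 5, so first ionization energy increases left to right.
The lowest first ionization energy among these belongs to In.

In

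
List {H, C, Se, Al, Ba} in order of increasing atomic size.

H < C < Se < Al < Ba

H is in period 1, group 1; C is in period 2, group 14; Al is in period 3, group 13; Se is in period 4, group 16; Ba is in period 6, group 2.
Atomic radius shrinks across a period as nuclear charge pulls the same shell inward, and grows down a group as new shells are added.
Here both period and group differ, so the two effects have to be weighed against each other.
C > H: the two effects oppose for this pair; the down-group effect wins (75 vs 32 pm).
Se > C: the two effects oppose for this pair; the down-group effect wins (116 vs 75 pm).
Al > Se: the two effects oppose for this pair; the across-period effect wins (126 vs 116 pm).
Ba > Al: relative to Al, both the across-period and down-group shifts push Ba's atomic radius up.
For reference (pm): H 32, C 75, Al 126, Se 116, Ba 196.
So from smallest to largest: H < C < Se < Al < Ba.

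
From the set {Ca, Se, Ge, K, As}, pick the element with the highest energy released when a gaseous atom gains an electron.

K is in period 4, group 1; Ca is in period 4, group 2; Ge is in period 4, group 14; As is in period 4, group 15; Se is in period 4, group 16.
EA tends to increase across a period and decrease down a group, though the pattern is less regular than for IE or radius.
All lie in period 4; the across-period trend (electron affinity increases left to right) applies, with the exception below.
Note the exception: K has a higher electron affinity than Ca, contrary to the simple trend — adding an electron to Ca (ns²) has to open a new, higher-energy np subshell, which is unfavourable.
Note the exception: Ge has a higher electron affinity than As, contrary to the simple trend — adding an electron to As's half-filled 4p³ is unfavourable, so Ge (4p²) has the more exothermic EA.
Approximate values (kJ/mol): K 48, Ca 2, Ge 119, As 78, Se 195.
The highest energy released when a gaseous atom gains an electron among these belongs to Se.

Se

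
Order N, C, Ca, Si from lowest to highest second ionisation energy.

Ca < Si < C < N

Consider each +1 ion: N⁺ still has 4 valence electrons; C⁺ still has 3 valence electrons; Ca⁺ still has 1 valence electron; Si⁺ still has 3 valence electrons.
All are still removing valence electrons, so compare the +1 ions as you would atoms: IE_2 generally rises across a period (higher Z_eff) and falls down a group (larger shell), subject to the usual subshell exceptions.
Valence configurations: N⁺ [He]2s²2p², C⁺ [He]2s²2p¹, Ca⁺ [Ar]4s¹, Si⁺ [Ne]3s²3p¹.
The numbers (kJ/mol): N 2856, C 2353, Ca 1145, Si 1577.
Hence IE_2: Ca < Si < C < N.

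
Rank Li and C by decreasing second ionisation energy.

Li > C

The second ionization energy removes an electron from the +1 ion. For each element: Li⁺ is the bare [He] core; C⁺ still has 3 valence electrons.
Core electrons are held far more tightly than valence electrons, so Li tops the IE_2 order.
The numbers (kJ/mol): Li 7298, C 2353.
Hence IE_2: C < Li.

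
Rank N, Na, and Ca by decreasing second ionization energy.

Consider each +1 ion: N⁺ still has 4 valence electrons; Na⁺ is the bare [Ne] core; Ca⁺ still has 1 valence electron.
Pulling an electron out of a noble-gas core costs far more than removing a remaining valence electron, so Na sits at the high end of IE_2.
Valence configurations: N⁺ [He]2s²2p², Ca⁺ [Ar]4s¹.
Approximate IE_2 values (kJ/mol): N 2856, Na 4562, Ca 1145.
Hence IE_2: Ca < N < Na.

Na > N > Ca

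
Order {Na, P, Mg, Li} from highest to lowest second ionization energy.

Consider each +1 ion: Na⁺ is the bare [Ne] core; P⁺ still has 4 valence electrons; Mg⁺ still has 1 valence electron; Li⁺ is the bare [He] core.
Core electrons are held far more tightly than valence electrons, so Na and Li top the IE_2 order.
Valence configurations: P⁺ [Ne]3s²3p², Mg⁺ [Ne]3s¹.
Approximate IE_2 values (kJ/mol): Na 4562, P 1907, Mg 1451, Li 7298.
Hence IE_2: Mg < P < Na < Li.

Li, Na, P, Mg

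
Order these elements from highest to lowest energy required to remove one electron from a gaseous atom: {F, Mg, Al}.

F > Mg > Al

F is in period 2, group 17; Mg is in period 3, group 2; Al is in period 3, group 13.
Removing the outermost electron gets harder across a period and easier down a group.
Neither a single period nor a single group — weigh both effects.
Mg > Al: this pair runs against the simple trend — see the exception note.
F > Mg: both effects reinforce here, so F is clearly the higher of the two.
Note the exception: Mg has a higher first ionization energy than Al, contrary to the simple trend — Al's single 3p electron is easier to remove than one from Mg's filled 3s².
Tabulated first ionization energy (kJ/mol): F 1681, Mg 738, Al 578.
So from highest to lowest: F > Mg > Al.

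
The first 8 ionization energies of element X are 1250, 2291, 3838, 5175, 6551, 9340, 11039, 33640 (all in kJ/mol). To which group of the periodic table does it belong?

Group 17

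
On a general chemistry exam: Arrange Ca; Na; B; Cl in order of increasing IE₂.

Ca < Cl < B < Na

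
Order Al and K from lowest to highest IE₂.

After 1 electron has been removed, what remains? Al⁺ still has 2 valence electrons; K⁺ is the bare [Ar] core.
Pulling an electron out of a noble-gas core costs far more than removing a remaining valence electron, so K sits at the high end of IE_2.
Approximate IE_2 values (kJ/mol): Al 1817, K 3052.
Hence IE_2: Al < K.

Al, K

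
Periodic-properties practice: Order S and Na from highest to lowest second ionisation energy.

Consider each +1 ion: S⁺ still has 5 valence electrons; Na⁺ is the bare [Ne] core.
Pulling an electron out of a noble-gas core costs far more than removing a remaining valence electron, so Na sits at the high end of IE_2.
Approximate IE_2 values (kJ/mol): S 2252, Na 4562.
Putting it together, IE_2: S < Na.

Na > S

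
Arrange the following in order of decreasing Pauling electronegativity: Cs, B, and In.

B is in period 2, group 13; In is in period 5, group 13; Cs is in period 6, group 1.
EN rises left→right (higher Z_eff, smaller atoms) and falls top→bottom (larger, more shielded atoms).
Neither a single period nor a single group — weigh both effects.
In > Cs: both effects reinforce here, so In is clearly the higher of the two.
B > In: they share group 13; the group trend gives B the larger value.
Tabulated electronegativity (Pauling): B 2.04, In 1.78, Cs 0.79.
So from highest to lowest: B > In > Cs.

B, In, Cs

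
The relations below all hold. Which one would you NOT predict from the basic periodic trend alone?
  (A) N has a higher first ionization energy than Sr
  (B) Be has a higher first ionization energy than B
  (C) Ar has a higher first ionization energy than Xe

(B)

The general trend: first ionization energy increases across a period and decreases down a group.
(A) N (period 2, group 15) vs Sr (period 5, group 2): the stated order agrees with the simple trend.
(B) Be (period 2, group 2) vs B (period 2, group 13): the stated order contradicts the simple trend.
(C) Ar (period 3, group 18) vs Xe (period 5, group 18): the stated order agrees with the simple trend.
The exception is (B): removing B's lone 2p electron is easier than breaking Be's filled 2s².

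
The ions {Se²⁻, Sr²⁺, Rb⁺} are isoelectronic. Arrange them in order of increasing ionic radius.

Sr²⁺, Rb⁺, Se²⁻

All of these have 36 electrons, so size is governed by nuclear charge alone: the more protons, the stronger the pull on the same electron cloud, and the smaller the ion.
Nuclear charges: Sr²⁺ (Z=38), Rb⁺ (Z=37), Se²⁻ (Z=34).
Smallest to largest: Sr²⁺ < Rb⁺ < Se²⁻.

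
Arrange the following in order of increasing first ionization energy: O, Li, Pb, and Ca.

Li is in period 2, group 1; O is in period 2, group 16; Ca is in period 4, group 2; Pb is in period 6, group 14.
First ionization energy rises across a period (greater Z_eff holds electrons more tightly) and falls down a group (valence electrons are farther from the nucleus).
Neither a single period nor a single group — weigh both effects.
Ca > Li: period and group pull opposite ways; the across-period shift dominates (590 vs 520 kJ/mol).
Pb > Ca: period and group pull opposite ways; the across-period shift dominates (716 vs 590 kJ/mol).
O > Pb: both effects reinforce here, so O is clearly the higher of the two.
Approximate values (kJ/mol): Li 520, O 1314, Ca 590, Pb 716.
So from lowest to highest: Li < Ca < Pb < O.

Li < Ca < Pb < O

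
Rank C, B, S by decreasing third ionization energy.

C > B > S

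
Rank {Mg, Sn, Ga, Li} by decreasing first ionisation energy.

Mg > Sn > Ga > Li

Li is in period 2, group 1; Mg is in period 3, group 2; Ga is in period 4, group 13; Sn is in period 5, group 14.
First ionization energy rises across a period (greater Z_eff holds electrons more tightly) and falls down a group (valence electrons are farther from the nucleus).
These sit on a diagonal, where the across-period and down-group effects partly cancel.
Ga > Li: the two effects oppose for this pair; the across-period effect wins (579 vs 520 kJ/mol).
Sn > Ga: period and group pull opposite ways; the across-period shift dominates (709 vs 579 kJ/mol).
Mg > Sn: period and group pull opposite ways; the down-group shift dominates (738 vs 709 kJ/mol).
For reference (kJ/mol): Li 520, Mg 738, Ga 579, Sn 709.
So from highest to lowest: Mg > Sn > Ga > Li.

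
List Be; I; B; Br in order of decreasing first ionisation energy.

Br, I, Be, B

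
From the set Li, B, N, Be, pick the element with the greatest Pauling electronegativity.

N

Li is in period 2, group 1; Be is in period 2, group 2; B is in period 2, group 13; N is in period 2, group 15.
Smaller atoms with higher effective nuclear charge are more electronegative.
All lie in period 2, so electronegativity increases left to right.
The greatest Pauling electronegativity among these belongs to N.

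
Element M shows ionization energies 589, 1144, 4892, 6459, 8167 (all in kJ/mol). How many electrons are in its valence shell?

2

Look for the largest jump between consecutive ionization energies: IE3/IE2 ≈ 4.3, far larger than any earlier ratio.
That jump marks the point where a core electron is being removed. So the atom has 2 valence electrons.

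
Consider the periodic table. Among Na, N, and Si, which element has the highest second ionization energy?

The second ionization energy removes an electron from the +1 ion. For each element: Na⁺ is the bare [Ne] core; N⁺ still has 4 valence electrons; Si⁺ still has 3 valence electrons.
Breaking into a closed-shell core is much more expensive than removing a leftover valence electron — Na has the largest IE_2 here.
Valence configurations: N⁺ [He]2s²2p², Si⁺ [Ne]3s²3p¹.
The numbers (kJ/mol): Na 4562, N 2856, Si 1577.
Overall IE_2 order: Si < N < Na.

Na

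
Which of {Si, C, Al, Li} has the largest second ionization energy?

IE_2 is the cost of taking one more electron from the +1 cation: Si⁺ still has 3 valence electrons; C⁺ still has 3 valence electrons; Al⁺ still has 2 valence electrons; Li⁺ is the bare [He] core.
Pulling an electron out of a noble-gas core costs far more than removing a remaining valence electron, so Li sits at the high end of IE_2.
Valence configurations: Si⁺ [Ne]3s²3p¹, C⁺ [He]2s²2p¹, Al⁺ [Ne]3s².
Si⁺ loses a lone 3p electron whereas Al⁺ must break into a filled 3s² pair, so IE_2(Al) > IE_2(Si) even though Si has the higher nuclear charge.
Tabulated IE_2 (kJ/mol): Si 1577, C 2353, Al 1817, Li 7298.
Hence IE_2: Si < Al < C < Li.

Li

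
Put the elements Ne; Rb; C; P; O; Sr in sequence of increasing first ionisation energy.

Rb < Sr < P < C < O < Ne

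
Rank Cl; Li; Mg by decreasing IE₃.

Li > Mg > Cl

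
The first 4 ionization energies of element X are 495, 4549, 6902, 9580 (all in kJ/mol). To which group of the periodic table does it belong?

Look for the largest jump between consecutive ionization energies: IE2/IE1 ≈ 9.2, far larger than any earlier ratio.
That jump marks the point where a core electron is being removed. So the atom has 1 valence electron.
A main-group element with 1 valence electron is in group 1.

Group 1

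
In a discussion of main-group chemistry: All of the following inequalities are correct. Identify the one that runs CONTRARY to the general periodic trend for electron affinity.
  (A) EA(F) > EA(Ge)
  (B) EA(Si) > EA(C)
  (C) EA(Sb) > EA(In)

(B)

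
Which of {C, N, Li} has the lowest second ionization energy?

C

The second ionization energy removes an electron from the +1 ion. For each element: C⁺ still has 3 valence electrons; N⁺ still has 4 valence electrons; Li⁺ is the bare [He] core.
Breaking into a closed-shell core is much more expensive than removing a leftover valence electron — Li has the largest IE_2 here.
Valence configurations: C⁺ [He]2s²2p¹, N⁺ [He]2s²2p².
Tabulated IE_2 (kJ/mol): C 2353, N 2856, Li 7298.
So the second ionization energies run C < N < Li.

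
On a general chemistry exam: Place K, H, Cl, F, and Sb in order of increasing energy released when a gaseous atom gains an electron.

K, H, Sb, F, Cl

H is in period 1, group 1; F is in period 2, group 17; Cl is in period 3, group 17; K is in period 4, group 1; Sb is in period 5, group 15.
Atoms with high Z_eff and room in the valence shell (especially the halogens) have the most exothermic electron affinities.
Neither a single period nor a single group — weigh both effects.
H > K: they share group 1; the group trend gives H the larger value.
Sb > H: the two effects oppose for this pair; the across-period effect wins (103 vs 73 kJ/mol).
F > Sb: both effects reinforce here, so F is clearly the higher of the two.
Cl > F: this pair runs against the simple trend — see the exception note.
Note the exception: Cl has a higher electron affinity than F, contrary to the simple trend — F's small 2p subshell makes the incoming electron feel strong e⁻–e⁻ repulsion, so Cl actually releases more energy on gaining an electron.
For reference (kJ/mol): H 73, F 328, Cl 349, K 48, Sb 103.
So from lowest to highest: K < H < Sb < F < Cl.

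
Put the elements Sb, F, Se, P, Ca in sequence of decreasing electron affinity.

F is in period 2, group 17; P is in period 3, group 15; Ca is in period 4, group 2; Se is in period 4, group 16; Sb is in period 5, group 15.
Atoms with high Z_eff and room in the valence shell (especially the halogens) have the most exothermic electron affinities.
These span different periods and groups, so the two trends combine.
P > Ca: relative to Ca, both the across-period and down-group shifts push P's electron affinity up.
Sb > P: this pair runs against the simple trend — see the exception note.
Se > Sb: both effects reinforce here, so Se is clearly the higher of the two.
F > Se: relative to Se, both the across-period and down-group shifts push F's electron affinity up.
Note the exception: Sb has a higher electron affinity than P, contrary to the simple trend — both are half-filled np³, but the pairing/repulsion penalty for the added electron shrinks as the p orbitals become larger and more diffuse down the group, and for Sb that outweighs the weaker nuclear attraction.
Approximate values (kJ/mol): F 328, P 72, Ca 2, Se 195, Sb 103.
So from highest to lowest: F > Se > Sb > P > Ca.

F > Se > Sb > P > Ca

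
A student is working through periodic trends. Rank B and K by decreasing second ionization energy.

K, B

Consider each +1 ion: B⁺ still has 2 valence electrons; K⁺ is the bare [Ar] core.
Breaking into a closed-shell core is much more expensive than removing a leftover valence electron — K has the largest IE_2 here.
The numbers (kJ/mol): B 2427, K 3052.
Putting it together, IE_2: B < K.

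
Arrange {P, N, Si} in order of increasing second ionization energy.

The second ionization energy removes an electron from the +1 ion. For each element: P⁺ still has 4 valence electrons; N⁺ still has 4 valence electrons; Si⁺ still has 3 valence electrons.
All are still removing valence electrons, so compare the +1 ions as you would atoms: IE_2 generally rises across a period (higher Z_eff) and falls down a group (larger shell), subject to the usual subshell exceptions.
Valence configurations: P⁺ [Ne]3s²3p², N⁺ [He]2s²2p², Si⁺ [Ne]3s²3p¹.
Tabulated IE_2 (kJ/mol): P 1907, N 2856, Si 1577.
Overall IE_2 order: Si < P < N.

Si < P < N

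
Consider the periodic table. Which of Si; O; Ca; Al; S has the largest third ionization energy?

O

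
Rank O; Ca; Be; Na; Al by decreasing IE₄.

After 3 electrons have been removed, what remains? O³⁺ still has 3 valence electrons; Ca³⁺ is already 1 electron into the core; Be³⁺ is already 1 electron into the core; Na³⁺ is already 2 electrons into the core; Al³⁺ is the bare [Ne] core.
Usually core removal costs more than valence removal, but here the competition is close: a tightly held n=2 valence electron can cost more to remove than an n=3 core electron, so the actual values have to decide it.
Tabulated IE_4 (kJ/mol): O 7469, Ca 6491, Be 21007, Na 9543, Al 11577.
Overall IE_4 order: Ca < O < Na < Al < Be.

Be, Al, Na, O, Ca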